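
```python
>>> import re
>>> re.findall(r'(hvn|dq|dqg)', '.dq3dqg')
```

`|` is ordered: at each position the engine commits to the first alternative that works.
`findall` collects group 1 from each match (2 total).

['dq', 'dq']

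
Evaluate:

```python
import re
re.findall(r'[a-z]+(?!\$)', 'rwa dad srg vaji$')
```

['rwa', 'dad', 'srg', 'vaj']

The negative lookahead/lookbehind blocks any match where the forbidden context is present.
Matches: at [0:3] → 'rwa'; at [4:7] → 'dad'; at [8:11] → 'srg'; at [12:15] → 'vaj'.
No capturing groups, so `findall` returns the 4 full match strings.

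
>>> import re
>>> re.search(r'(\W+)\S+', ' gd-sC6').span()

(0, 7)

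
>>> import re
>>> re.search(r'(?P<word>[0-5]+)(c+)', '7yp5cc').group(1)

The match spans [3:6] → '5cc'.
Captured: group 1 = '5', group 2 = 'cc'.

'5'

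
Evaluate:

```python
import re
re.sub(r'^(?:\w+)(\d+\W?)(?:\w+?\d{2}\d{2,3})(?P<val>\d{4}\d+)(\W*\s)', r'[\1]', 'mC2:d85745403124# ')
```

'[2:]'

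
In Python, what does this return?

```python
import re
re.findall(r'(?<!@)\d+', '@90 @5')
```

['0']

`(?!…)`/`(?<!…)` only lets a position through if the neighbouring text does NOT match; no characters are consumed.
Matches: at [2:3] → '0'.
With no groups in the pattern, `findall` gives back each whole match — 1 here.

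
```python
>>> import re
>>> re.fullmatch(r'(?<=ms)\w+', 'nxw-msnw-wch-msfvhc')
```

None

`re.fullmatch` requires the pattern to consume the entire string.
Here there's no way to consume every character, so the call returns None.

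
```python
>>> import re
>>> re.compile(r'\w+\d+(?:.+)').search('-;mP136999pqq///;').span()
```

(2, 17)

Pattern: one or more of a word character, then one or more of a digit; then one or more of any character (non-capturing group).
`re.search` tries every starting position until one works.
The match spans [2:17] → 'mP136999pqq///;'.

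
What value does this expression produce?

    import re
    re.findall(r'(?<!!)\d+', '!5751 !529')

A negative assertion filters positions out without eating any characters.
`findall` yields the raw match text (2 of them) because the pattern has no groups.

['751', '29']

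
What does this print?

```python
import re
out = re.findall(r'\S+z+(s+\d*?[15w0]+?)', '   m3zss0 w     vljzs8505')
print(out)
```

Pattern: one or more of a non-whitespace character, then one or more of the literal 'z'; then one or more of the literal 's', then zero or more of a digit (lazy), then one or more of one of [15w0] (lazy) (captured).
A non-greedy quantifier consumes as few characters as it can — just enough that the remainder of the pattern still matches from where it stops; whatever follows it matches normally.
Matches: at [3:9] match 'm3zss0', group 1 = 'ss0'; at [16:23] match 'vljzs85', group 1 = 's85'.
With a single group, `findall` returns only what that group captured — 2 items.

['ss0', 's85']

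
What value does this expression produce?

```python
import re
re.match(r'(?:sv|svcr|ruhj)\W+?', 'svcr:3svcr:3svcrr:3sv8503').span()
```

(0, 5)

`match` is anchored at position 0; if the pattern doesn't fit there, it returns None.
The match spans [0:5] → 'svcr:'.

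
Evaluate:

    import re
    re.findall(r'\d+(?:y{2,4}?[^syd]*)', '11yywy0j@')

['11yyw']

Pattern: one or more of a digit; then 2 to 4 of a literal 'y' (lazy), then zero or more of any character except [syd] (non-capturing group).
No capturing groups, so `findall` returns the 1 full match string.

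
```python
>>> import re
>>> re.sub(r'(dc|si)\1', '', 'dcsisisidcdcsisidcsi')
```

'dcsidcsi'

After group 1 captures some text, `\1` only succeeds where that same text appears again.
Every occurrence is swapped for ''.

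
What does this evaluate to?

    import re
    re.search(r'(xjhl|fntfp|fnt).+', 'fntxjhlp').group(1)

'fnt'

The match spans [0:8] → 'fntxjhlp'.
Captured: group 1 = 'fnt'.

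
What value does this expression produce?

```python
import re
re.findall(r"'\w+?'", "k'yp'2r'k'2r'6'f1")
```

["'yp'", "'k'", "'6'"]

Matches: at [1:5] → "'yp'"; at [7:10] → "'k'"; at [12:15] → "'6'".
`findall` yields the raw match text (3 of them) because the pattern has no groups.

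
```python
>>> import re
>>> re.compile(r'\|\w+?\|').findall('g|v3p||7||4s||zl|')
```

['|v3p|', '|7|', '|4s|', '|zl|']

Matches: at [1:6] → '|v3p|'; at [6:9] → '|7|'; at [9:13] → '|4s|'; at [13:17] → '|zl|'.
No capturing groups, so `findall` returns the 4 full match strings.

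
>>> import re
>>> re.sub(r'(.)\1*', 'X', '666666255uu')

'XXXX'

A backreference is literal: `\1` must see the identical characters the first group matched.
Matches: at [0:6] → '666666'; at [6:7] → '2'; at [7:9] → '55'; at [9:11] → 'uu'.
Every occurrence is swapped for 'X'.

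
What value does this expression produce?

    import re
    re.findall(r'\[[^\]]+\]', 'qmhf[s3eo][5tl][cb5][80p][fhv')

['[s3eo]', '[5tl]', '[cb5]', '[80p]']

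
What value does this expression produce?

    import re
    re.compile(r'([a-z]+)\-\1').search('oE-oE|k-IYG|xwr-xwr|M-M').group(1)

A backreference is literal: `\1` must see the identical characters the first group matched.
Unlike `match`, `search` isn't anchored — it looks for the pattern anywhere in the string.
The match spans [12:19] → 'xwr-xwr'.
Captured: group 1 = 'xwr'.

'xwr'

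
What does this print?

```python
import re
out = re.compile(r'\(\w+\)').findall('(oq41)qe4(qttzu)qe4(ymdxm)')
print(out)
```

Scanning left to right: at [0:6] → '(oq41)'; at [9:16] → '(qttzu)'; at [19:26] → '(ymdxm)'.
With no groups in the pattern, `findall` gives back each whole match — 3 here.

['(oq41)', '(qttzu)', '(ymdxm)']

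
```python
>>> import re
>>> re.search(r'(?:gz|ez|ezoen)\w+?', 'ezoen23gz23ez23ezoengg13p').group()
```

The regex engine tests alternatives in the order written; an earlier branch that matches wins even if a later one would match more.
The match spans [0:3] → 'ezo'.

'ezo'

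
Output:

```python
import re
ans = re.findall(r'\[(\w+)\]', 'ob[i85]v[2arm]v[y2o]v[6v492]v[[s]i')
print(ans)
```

['i85', '2arm', 'y2o', '6v492', 's']

`findall` collects group 1 from each match (5 total).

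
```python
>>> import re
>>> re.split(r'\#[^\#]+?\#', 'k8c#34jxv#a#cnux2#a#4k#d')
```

['k8c', 'a', 'a', 'd']

Each match becomes a cut point; 4 segments remain.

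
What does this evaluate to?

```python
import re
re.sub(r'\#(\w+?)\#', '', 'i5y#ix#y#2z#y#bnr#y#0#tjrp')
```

Each match is replaced by ''.

'i5yyyytjrp'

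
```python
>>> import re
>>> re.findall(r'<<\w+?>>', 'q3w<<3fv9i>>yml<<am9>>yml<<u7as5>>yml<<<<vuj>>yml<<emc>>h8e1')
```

['<<3fv9i>>', '<<am9>>', '<<u7as5>>', '<<vuj>>', '<<emc>>']

Scanning left to right: at [3:12] → '<<3fv9i>>'; at [15:22] → '<<am9>>'; at [25:34] → '<<u7as5>>'; at [39:46] → '<<vuj>>'; at [49:56] → '<<emc>>'.
`findall` yields the raw match text (5 of them) because the pattern has no groups.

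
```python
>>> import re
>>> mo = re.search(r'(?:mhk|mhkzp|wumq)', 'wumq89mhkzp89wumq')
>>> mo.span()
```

(0, 4)

The match spans [0:4] → 'wumq'.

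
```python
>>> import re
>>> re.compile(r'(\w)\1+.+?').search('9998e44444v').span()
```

(0, 4)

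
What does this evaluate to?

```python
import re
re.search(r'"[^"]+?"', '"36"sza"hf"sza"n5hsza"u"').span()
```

(0, 4)

`re.search` tries every starting position until one works.
The match spans [0:4] → '"36"'.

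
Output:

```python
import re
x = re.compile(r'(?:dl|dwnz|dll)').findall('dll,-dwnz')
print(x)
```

Alternation isn't longest-match — the leftmost alternative that fits at this position is chosen.
Matches: at [0:2] → 'dl'; at [5:9] → 'dwnz'.
With no groups in the pattern, `findall` gives back each whole match — 2 here.

['dl', 'dwnz']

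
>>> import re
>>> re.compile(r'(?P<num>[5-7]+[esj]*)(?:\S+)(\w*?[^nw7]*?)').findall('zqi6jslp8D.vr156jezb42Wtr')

2 groups means the one result is a tuple of 2 captured strings — 1 here.

[('6js', '')]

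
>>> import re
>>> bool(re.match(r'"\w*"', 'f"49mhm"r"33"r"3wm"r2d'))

False

`re.match` only tries the pattern at the start of the string.
Here position 0 doesn't satisfy it, so the call returns None, and `bool(None)` is False.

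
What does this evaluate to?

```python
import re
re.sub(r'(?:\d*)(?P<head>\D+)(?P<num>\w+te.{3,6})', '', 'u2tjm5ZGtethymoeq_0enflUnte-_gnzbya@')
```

This matches zero or more of a digit (non-capturing group); then one or more of a non-digit (captured as 'head'); then one or more of a word character, then the literal 'te', then 3 to 6 of any character (captured as 'num').
Matches: at [0:33] → 'u2tjm5ZGtethymoeq_0enflUnte-_gnzb'.
`sub` substitutes '' at each match site.

'ya@'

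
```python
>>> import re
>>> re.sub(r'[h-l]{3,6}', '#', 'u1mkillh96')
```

'u1m#96'

Pattern: 3 to 6 of a character in [h-l].
Matches: at [3:8] → 'killh'.
Every occurrence is swapped for '#'.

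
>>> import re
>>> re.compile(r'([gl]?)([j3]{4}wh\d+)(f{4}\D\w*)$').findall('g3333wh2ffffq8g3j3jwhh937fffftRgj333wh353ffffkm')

The pattern matches optionally one of [gl] (captured); then exactly 4 of one of [j3], then the literal 'wh', then one or more of a digit (captured); then exactly 4 of the literal 'f', then a non-digit, then zero or more of a word character (captured); then anchored at the end.
Scanning left to right: at [0:47] match 'g3333wh2ffffq8g3j3jwhh937fffftRgj333wh353ffffkm', groups = ('g', '3333wh2', 'ffffq8g3j3jwhh937fffftRgj333wh353ffffkm').
`findall` packs the 3 group values into a tuple for every match.

[('g', '3333wh2', 'ffffq8g3j3jwhh937fffftRgj333wh353ffffkm')]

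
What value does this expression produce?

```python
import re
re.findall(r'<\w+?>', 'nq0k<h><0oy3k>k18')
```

['<h>', '<0oy3k>']

Since nothing is captured, `findall` lists the 2 matched substrings directly.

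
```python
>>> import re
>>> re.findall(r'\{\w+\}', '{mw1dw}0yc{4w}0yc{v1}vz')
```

['{mw1dw}', '{4w}', '{v1}']

Matches: at [0:7] → '{mw1dw}'; at [10:14] → '{4w}'; at [17:21] → '{v1}'.
Since nothing is captured, `findall` lists the 3 matched substrings directly.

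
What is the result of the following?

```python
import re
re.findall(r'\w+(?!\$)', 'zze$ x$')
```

['zz']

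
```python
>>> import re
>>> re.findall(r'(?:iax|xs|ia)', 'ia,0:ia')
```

['ia', 'ia']

No capturing groups, so `findall` returns the 2 full match strings.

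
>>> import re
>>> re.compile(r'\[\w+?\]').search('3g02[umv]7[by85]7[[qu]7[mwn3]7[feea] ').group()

'[umv]'

`re.search` tries every starting position until one works.
The match spans [4:9] → '[umv]'.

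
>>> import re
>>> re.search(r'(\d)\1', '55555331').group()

`\1` is not a pattern — it's the concrete string captured by group 1, re-applied verbatim.
The match spans [0:2] → '55'.

'55'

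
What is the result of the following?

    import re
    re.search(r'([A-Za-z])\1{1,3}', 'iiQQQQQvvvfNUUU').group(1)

'i'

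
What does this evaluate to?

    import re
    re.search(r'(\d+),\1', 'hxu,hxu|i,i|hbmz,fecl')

`\1` is not a pattern — it's the concrete string captured by group 1, re-applied verbatim.
Unlike `match`, `search` isn't anchored — it looks for the pattern anywhere in the string.
Here nothing in the string fits, so the call returns None.

None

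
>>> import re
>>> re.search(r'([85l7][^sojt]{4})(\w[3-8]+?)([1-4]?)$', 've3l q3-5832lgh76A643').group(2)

'A64'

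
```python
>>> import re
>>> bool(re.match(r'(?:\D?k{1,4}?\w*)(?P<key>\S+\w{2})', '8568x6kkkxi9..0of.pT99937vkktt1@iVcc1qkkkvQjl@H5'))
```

False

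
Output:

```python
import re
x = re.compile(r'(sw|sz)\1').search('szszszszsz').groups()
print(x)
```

The match spans [0:4] → 'szsz'.
Captured: group 1 = 'sz'.

('sz',)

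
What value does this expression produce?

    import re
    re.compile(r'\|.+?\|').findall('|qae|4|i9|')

['|qae|', '|i9|']

A `+?`/`*?`/`{m,n}?` starts at its minimum and grows only as far as needed for what follows to match.
Scanning left to right: at [0:5] → '|qae|'; at [6:10] → '|i9|'.
No capturing groups, so `findall` returns the 2 full match strings.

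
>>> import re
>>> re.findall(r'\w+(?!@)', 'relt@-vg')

['rel', 'vg']

A negative assertion filters positions out without eating any characters.
Scanning left to right: at [0:3] → 'rel'; at [6:8] → 'vg'.
With no groups in the pattern, `findall` gives back each whole match — 2 here.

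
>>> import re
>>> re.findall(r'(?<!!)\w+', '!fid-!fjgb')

['id', 'jgb']

A negative assertion filters positions out without eating any characters.
Scanning left to right: at [2:4] → 'id'; at [7:10] → 'jgb'.
Since nothing is captured, `findall` lists the 2 matched substrings directly.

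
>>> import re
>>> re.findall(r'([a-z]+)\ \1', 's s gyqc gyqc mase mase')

`\1` is not a pattern — it's the concrete string captured by group 1, re-applied verbatim.
Matches: at [0:3] match 's s', group 1 = 's'; at [4:13] match 'gyqc gyqc', group 1 = 'gyqc'; at [14:23] match 'mase mase', group 1 = 'mase'.
One capturing group, so `findall` returns just the captured substring from each match — 3 in all.

['s', 'gyqc', 'mase']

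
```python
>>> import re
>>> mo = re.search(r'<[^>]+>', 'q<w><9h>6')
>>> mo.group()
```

'<w>'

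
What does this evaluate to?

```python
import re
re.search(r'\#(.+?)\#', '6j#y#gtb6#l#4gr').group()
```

'#y#'

Lazy quantifiers expand one character at a time until the remainder of the pattern can match.
`re.search` scans for the first position where the pattern succeeds.
The match spans [2:5] → '#y#'.
Captured: group 1 = 'y'.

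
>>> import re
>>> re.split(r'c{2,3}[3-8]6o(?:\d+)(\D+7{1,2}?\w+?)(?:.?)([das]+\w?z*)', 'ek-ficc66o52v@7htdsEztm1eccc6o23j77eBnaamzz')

This matches 2 to 3 of the literal 'c', then a character in [3-8], then the literal '6o'; then one or more of a digit (non-capturing group); then one or more of a non-digit, then 1 to 2 of the literal '7' (lazy), then one or more of a word character (lazy) (captured); then optionally any character (non-capturing group); then one or more of one of [das], then optionally a word character, then zero or more of a literal 'z' (captured).
The `?` after the quantifier makes it lazy — it takes as little as possible before letting the rest of the pattern try.
Matches to split on: at [5:21] → 'cc66o52v@7htdsEz'.
`re.split` interleaves the captured-group text with the surrounding fragments.

['ek-fi', 'v@7h', 'dsEz', 'tm1eccc6o23j77eBnaamzz']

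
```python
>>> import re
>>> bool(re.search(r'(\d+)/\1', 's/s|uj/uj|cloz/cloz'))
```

A backreference is literal: `\1` must see the identical characters the first group matched.
Here no position works, so the call returns None, and `bool(None)` is False.

False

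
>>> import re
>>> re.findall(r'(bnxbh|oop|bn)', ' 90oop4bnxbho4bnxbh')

['oop', 'bnxbh', 'bnxbh']

`|` is ordered: at each position the engine commits to the first alternative that works.
Walking the string: at [3:6] match 'oop', group 1 = 'oop'; at [7:12] match 'bnxbh', group 1 = 'bnxbh'; at [14:19] match 'bnxbh', group 1 = 'bnxbh'.
Because there's exactly one group, `findall` drops the full match and keeps group 1 from each hit.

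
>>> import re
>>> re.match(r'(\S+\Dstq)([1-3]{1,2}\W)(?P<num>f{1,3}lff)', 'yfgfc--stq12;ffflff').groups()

('yfgfc--stq', '12;', 'ffflff')

The pattern matches one or more of a non-whitespace character, then a non-digit, then the literal 'stq' (captured); then 1 to 2 of a character in [1-3], then a non-word character (captured); then 1 to 3 of the literal 'f', then the literal 'lff' (captured as 'num').
`re.match` won't scan ahead — the pattern has to work from the very first character.
The match spans [0:19] → 'yfgfc--stq12;ffflff'.
Captured: group 1 = 'yfgfc--stq', group 2 = '12;', group 3 = 'ffflff'.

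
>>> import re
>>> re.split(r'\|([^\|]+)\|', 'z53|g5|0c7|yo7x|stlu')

['z53', 'g5', '0c7', 'yo7x', 'stlu']

With a capturing group present, the delimiter's captured portion is kept in the result list.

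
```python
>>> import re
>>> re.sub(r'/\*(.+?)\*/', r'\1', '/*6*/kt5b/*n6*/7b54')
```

Because the quantifier is non-greedy, it stops expanding at the earliest point where the rest of the pattern can succeed.
Matches: at [0:5] → '/*6*/'; at [9:15] → '/*n6*/'.
The replacement refers to a captured group, so each match is rewritten using its own captured text.

'6kt5bn67b54'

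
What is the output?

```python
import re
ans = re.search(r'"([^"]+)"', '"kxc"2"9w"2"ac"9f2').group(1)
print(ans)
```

`search` walks the string left to right and returns the first match it finds.
The match spans [0:5] → '"kxc"'.
Captured: group 1 = 'kxc'.

kxc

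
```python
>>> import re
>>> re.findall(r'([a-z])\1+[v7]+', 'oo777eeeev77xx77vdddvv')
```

['o', 'e', 'x', 'd']

After group 1 captures some text, `\1` only succeeds where that same text appears again.
Scanning left to right: at [0:5] match 'oo777', group 1 = 'o'; at [5:12] match 'eeeev77', group 1 = 'e'; at [12:17] match 'xx77v', group 1 = 'x'; at [17:22] match 'dddvv', group 1 = 'd'.
One capturing group, so `findall` returns just the captured substring from each match — 4 in all.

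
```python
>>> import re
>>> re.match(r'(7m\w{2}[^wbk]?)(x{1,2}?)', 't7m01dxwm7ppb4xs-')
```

`re.match` only tries the pattern at the start of the string.
Here the pattern fails at index 0, so the call returns None.

None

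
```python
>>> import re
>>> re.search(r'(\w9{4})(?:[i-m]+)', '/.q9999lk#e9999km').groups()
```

('q9999',)

The match spans [2:9] → 'q9999lk'.
Captured: group 1 = 'q9999'.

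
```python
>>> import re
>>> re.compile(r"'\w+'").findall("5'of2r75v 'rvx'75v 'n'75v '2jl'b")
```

["'rvx'", "'n'", "'2jl'"]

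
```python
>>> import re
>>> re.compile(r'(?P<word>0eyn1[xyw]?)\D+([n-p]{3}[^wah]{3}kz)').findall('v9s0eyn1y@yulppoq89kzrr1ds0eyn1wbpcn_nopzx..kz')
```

[('0eyn1y', 'ppoq89kz')]

Pattern: the literal '0e', then the literal 'yn1', then optionally one of [xyw] (captured as 'word'); then one or more of a non-digit; then exactly 3 of a character in [n-p], then exactly 3 of any character except [wah], then the literal 'kz' (captured).
Walking the string: at [3:21] match '0eyn1y@yulppoq89kz', groups = ('0eyn1y', 'ppoq89kz').
`findall` packs the 2 group values into a tuple for every match.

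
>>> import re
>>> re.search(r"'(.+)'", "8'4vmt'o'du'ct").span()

(1, 12)

`re.search` scans for the first position where the pattern succeeds.
The match spans [1:12] → "'4vmt'o'du'".
Captured: group 1 = "4vmt'o'du".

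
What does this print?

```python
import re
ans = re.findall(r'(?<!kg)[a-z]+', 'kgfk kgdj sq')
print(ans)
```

The negative lookaround is zero-width — it rules out positions where the adjacent text would match, without consuming anything.
Walking the string: at [0:4] → 'kgfk'; at [5:9] → 'kgdj'; at [10:12] → 'sq'.
Since nothing is captured, `findall` lists the 3 matched substrings directly.

['kgfk', 'kgdj', 'sq']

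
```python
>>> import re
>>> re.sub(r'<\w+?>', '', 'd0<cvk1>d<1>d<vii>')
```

Matches: at [2:8] → '<cvk1>'; at [9:12] → '<1>'; at [13:18] → '<vii>'.
Each match is replaced by ''.

'd0dd'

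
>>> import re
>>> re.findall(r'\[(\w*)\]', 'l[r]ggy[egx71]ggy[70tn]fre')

Matches: at [1:4] match '[r]', group 1 = 'r'; at [7:14] match '[egx71]', group 1 = 'egx71'; at [17:23] match '[70tn]', group 1 = '70tn'.
Because there's exactly one group, `findall` drops the full match and keeps group 1 from each hit.

['r', 'egx71', '70tn']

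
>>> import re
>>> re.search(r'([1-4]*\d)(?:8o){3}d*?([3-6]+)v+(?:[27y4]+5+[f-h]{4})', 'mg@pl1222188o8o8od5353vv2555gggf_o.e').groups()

Pattern: zero or more of a character in [1-4], then a digit (captured); then the literal '8o' repeated 3 times, then zero or more of a literal 'd' (lazy); then one or more of a character in [3-6] (captured); then one or more of a literal 'v'; then one or more of one of [27y4], then one or more of a literal '5', then exactly 4 of a character in [f-h] (non-capturing group).
`re.search` scans for the first position where the pattern succeeds.
The match spans [5:32] → '1222188o8o8od5353vv2555gggf'.
Captured: group 1 = '122218', group 2 = '5353'.

('122218', '5353')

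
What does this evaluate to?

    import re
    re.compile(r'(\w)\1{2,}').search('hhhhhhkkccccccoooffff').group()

'hhhhhh'

The backreference `\1` re-matches whatever the first group consumed, character for character.
`re.search` tries every starting position until one works.
The match spans [0:6] → 'hhhhhh'.
Captured: group 1 = 'h'.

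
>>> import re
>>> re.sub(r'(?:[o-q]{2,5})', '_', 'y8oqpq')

'y8_'

Pattern: 2 to 5 of a character in [o-q] (non-capturing group).
Matches: at [2:6] → 'oqpq'.
`sub` substitutes '_' at each match site.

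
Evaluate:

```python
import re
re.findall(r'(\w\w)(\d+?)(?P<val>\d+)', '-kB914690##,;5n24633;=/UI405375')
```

[('kB', '9', '14690'), ('5n', '2', '4633'), ('UI', '4', '05375')]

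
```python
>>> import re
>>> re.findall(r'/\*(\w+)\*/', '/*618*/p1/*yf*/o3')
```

Matches: at [0:7] match '/*618*/', group 1 = '618'; at [9:15] match '/*yf*/', group 1 = 'yf'.
Because there's exactly one group, `findall` drops the full match and keeps group 1 from each hit.

['618', 'yf']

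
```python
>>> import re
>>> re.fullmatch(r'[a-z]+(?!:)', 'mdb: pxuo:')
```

The negative lookahead/lookbehind blocks any match where the forbidden context is present.
`re.fullmatch` requires the pattern to consume the entire string.
Here the pattern can't cover the whole string, so the call returns None.

None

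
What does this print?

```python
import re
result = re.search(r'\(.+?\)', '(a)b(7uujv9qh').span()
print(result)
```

(0, 3)

`re.search` scans for the first position where the pattern succeeds.
The match spans [0:3] → '(a)'.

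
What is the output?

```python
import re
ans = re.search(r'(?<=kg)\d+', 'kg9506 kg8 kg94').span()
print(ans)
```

(2, 6)

Lookahead/lookbehind check context without consuming it, so the matched span excludes the asserted characters.
`re.search` tries every starting position until one works.
The match spans [2:6] → '9506'.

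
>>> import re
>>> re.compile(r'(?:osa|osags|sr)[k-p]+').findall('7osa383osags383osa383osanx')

Since nothing is captured, `findall` lists the 1 matched substring directly.

['osan']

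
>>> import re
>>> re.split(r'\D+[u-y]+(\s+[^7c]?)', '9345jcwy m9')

['9345', ' m', '9']

The pattern matches one or more of a non-digit; then one or more of a character in [u-y]; then one or more of whitespace, then optionally any character except [7c] (captured).
Matches to split on: at [4:10] → 'jcwy m'.
The group in the pattern means `split` returns the separators' captures alongside the pieces.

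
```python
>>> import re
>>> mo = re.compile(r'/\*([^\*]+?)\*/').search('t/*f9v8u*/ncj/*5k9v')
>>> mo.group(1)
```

Unlike `match`, `search` isn't anchored — it looks for the pattern anywhere in the string.
The match spans [1:10] → '/*f9v8u*/'.
Captured: group 1 = 'f9v8u'.

'f9v8u'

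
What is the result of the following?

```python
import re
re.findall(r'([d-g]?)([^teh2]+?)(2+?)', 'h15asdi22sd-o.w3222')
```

The pattern matches optionally a character in [d-g] (captured); then one or more of any character except [teh2] (lazy) (captured); then one or more of a literal '2' (lazy) (captured).
A `+?`/`*?`/`{m,n}?` starts at its minimum and grows only as far as needed for what follows to match.
Scanning left to right: at [1:8] match '15asdi2', groups = ('', '15asdi', '2'); at [9:17] match 'sd-o.w32', groups = ('', 'sd-o.w3', '2').
With 3 capturing groups, `findall` returns a 3-tuple per match.

[('', '15asdi', '2'), ('', 'sd-o.w3', '2')]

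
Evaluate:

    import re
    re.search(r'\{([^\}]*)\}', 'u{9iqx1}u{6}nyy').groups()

('9iqx1',)

The match spans [1:8] → '{9iqx1}'.
Captured: group 1 = '9iqx1'.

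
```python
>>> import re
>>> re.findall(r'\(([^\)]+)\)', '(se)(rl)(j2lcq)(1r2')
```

['se', 'rl', 'j2lcq']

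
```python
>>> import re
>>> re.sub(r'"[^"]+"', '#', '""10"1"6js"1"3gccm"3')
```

Matches: at [1:5] → '"10"'; at [6:11] → '"6js"'; at [12:19] → '"3gccm"'.
Each match is replaced by '#'.

'"#1#1#3'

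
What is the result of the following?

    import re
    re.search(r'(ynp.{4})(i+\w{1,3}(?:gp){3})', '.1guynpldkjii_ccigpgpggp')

None

Pattern: the literal 'ynp', then exactly 4 of any character (captured); then one or more of the literal 'i', then 1 to 3 of a word character, then the literal 'gp' repeated 3 times (captured).
`re.search` tries every starting position until one works.
Here nothing in the string fits, so the call returns None.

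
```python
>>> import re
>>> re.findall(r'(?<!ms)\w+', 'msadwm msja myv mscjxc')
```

['msadwm', 'msja', 'myv', 'mscjxc']

Because the assertion is negative and zero-width, positions next to the forbidden text are skipped.
Walking the string: at [0:6] → 'msadwm'; at [7:11] → 'msja'; at [12:15] → 'myv'; at [16:22] → 'mscjxc'.
Since nothing is captured, `findall` lists the 4 matched substrings directly.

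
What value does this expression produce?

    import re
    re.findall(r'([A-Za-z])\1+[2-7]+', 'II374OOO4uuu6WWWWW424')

The backreference `\1` re-matches whatever the first group consumed, character for character.
With a single group, `findall` returns only what that group captured — 4 items.

['I', 'O', 'u', 'W']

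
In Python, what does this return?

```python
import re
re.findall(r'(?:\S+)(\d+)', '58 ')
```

['8']

The pattern matches one or more of a non-whitespace character (non-capturing group); then one or more of a digit (captured).
Walking the string: at [0:2] match '58', group 1 = '8'.
With a single group, `findall` returns only what that group captured — 1 item.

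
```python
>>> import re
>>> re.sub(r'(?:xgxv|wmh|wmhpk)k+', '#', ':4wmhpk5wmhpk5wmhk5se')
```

Each match is replaced by '#'.

':4wmhpk5wmhpk5#5se'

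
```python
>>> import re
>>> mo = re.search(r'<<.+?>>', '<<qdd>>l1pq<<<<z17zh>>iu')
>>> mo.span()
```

(0, 7)

A non-greedy quantifier consumes as few characters as it can — just enough that the remainder of the pattern still matches from where it stops; whatever follows it matches normally.
The match spans [0:7] → '<<qdd>>'.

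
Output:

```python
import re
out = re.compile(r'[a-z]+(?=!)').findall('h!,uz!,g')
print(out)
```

The lookaround is zero-width — it requires the adjacent text to match without consuming it, so the asserted text isn't part of the match.
Since nothing is captured, `findall` lists the 2 matched substrings directly.

['h', 'uz']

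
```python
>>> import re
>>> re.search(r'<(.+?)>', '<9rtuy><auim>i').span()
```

(0, 7)

A non-greedy quantifier consumes as few characters as it can — just enough that the remainder of the pattern still matches from where it stops; whatever follows it matches normally.
The match spans [0:7] → '<9rtuy>'.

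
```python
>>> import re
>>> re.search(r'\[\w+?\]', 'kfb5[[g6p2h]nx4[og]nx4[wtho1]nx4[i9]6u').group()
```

'[g6p2h]'

`search` walks the string left to right and returns the first match it finds.
The match spans [5:12] → '[g6p2h]'.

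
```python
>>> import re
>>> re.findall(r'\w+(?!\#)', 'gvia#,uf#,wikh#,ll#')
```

['gvi', 'u', 'wik', 'l']

A negative assertion filters positions out without eating any characters.
No capturing groups, so `findall` returns the 4 full match strings.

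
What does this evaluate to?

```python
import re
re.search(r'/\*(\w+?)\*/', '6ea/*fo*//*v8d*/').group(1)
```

'fo'

`re.search` tries every starting position until one works.
The match spans [3:9] → '/*fo*/'.
Captured: group 1 = 'fo'.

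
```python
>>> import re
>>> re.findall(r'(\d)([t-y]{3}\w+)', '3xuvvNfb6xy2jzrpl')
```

[('3', 'xuvvNfb6xy2jzrpl')]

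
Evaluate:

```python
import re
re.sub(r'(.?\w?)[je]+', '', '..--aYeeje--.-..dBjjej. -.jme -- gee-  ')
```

Every occurrence is swapped for ''.

'..----.-... - ---  '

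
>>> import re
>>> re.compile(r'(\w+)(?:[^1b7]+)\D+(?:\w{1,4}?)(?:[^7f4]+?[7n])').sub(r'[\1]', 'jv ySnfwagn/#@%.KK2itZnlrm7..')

'[jv]..'

Pattern: one or more of a word character (captured); then one or more of any character except [1b7] (non-capturing group); then one or more of a non-digit; then 1 to 4 of a word character (lazy) (non-capturing group); then one or more of any character except [7f4] (lazy), then one of [7n] (non-capturing group).
The replacement refers to a captured group, so each match is rewritten using its own captured text.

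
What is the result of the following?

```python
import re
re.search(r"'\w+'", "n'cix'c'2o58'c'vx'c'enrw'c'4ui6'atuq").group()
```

The match spans [1:6] → "'cix'".

"'cix'"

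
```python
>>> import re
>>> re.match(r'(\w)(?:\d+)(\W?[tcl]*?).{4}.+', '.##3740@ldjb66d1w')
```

`match` is anchored at position 0; if the pattern doesn't fit there, it returns None.
Here position 0 doesn't satisfy it, so the call returns None.

None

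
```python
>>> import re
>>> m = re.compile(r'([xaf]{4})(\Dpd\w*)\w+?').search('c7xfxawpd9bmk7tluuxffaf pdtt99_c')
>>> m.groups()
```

The match spans [2:23] → 'xfxawpd9bmk7tluuxffaf'.
Captured: group 1 = 'xfxa', group 2 = 'wpd9bmk7tluuxffa'.

('xfxa', 'wpd9bmk7tluuxffa')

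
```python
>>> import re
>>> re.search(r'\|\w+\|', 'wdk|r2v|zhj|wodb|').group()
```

Unlike `match`, `search` isn't anchored — it looks for the pattern anywhere in the string.
The match spans [3:8] → '|r2v|'.

'|r2v|'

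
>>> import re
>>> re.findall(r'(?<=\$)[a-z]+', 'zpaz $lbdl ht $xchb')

The `(?=…)`/`(?<=…)` assertion just peeks at neighbouring text; it doesn't advance the match position.
With no groups in the pattern, `findall` gives back each whole match — 2 here.

['lbdl', 'xchb']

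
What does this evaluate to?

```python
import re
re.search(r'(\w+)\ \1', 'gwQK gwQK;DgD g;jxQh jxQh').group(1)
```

'gwQK'

The match spans [0:9] → 'gwQK gwQK'.
Captured: group 1 = 'gwQK'.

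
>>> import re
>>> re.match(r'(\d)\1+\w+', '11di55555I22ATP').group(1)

The match spans [0:15] → '11di55555I22ATP'.
Captured: group 1 = '1'.

'1'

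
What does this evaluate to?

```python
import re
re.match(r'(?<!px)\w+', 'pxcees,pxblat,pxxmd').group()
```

'pxcees'

The negative lookaround is zero-width — it rules out positions where the adjacent text would match, without consuming anything.
`re.match` won't scan ahead — the pattern has to work from the very first character.
The match spans [0:6] → 'pxcees'.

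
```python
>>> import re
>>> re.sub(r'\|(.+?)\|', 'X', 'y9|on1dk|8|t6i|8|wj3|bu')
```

A non-greedy quantifier consumes as few characters as it can — just enough that the remainder of the pattern still matches from where it stops; whatever follows it matches normally.
Matches: at [2:9] → '|on1dk|'; at [10:15] → '|t6i|'; at [16:21] → '|wj3|'.
Every occurrence is swapped for 'X'.

'y9X8X8Xbu'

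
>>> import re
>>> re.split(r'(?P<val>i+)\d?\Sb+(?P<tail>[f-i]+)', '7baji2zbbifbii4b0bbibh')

Pattern: one or more of a literal 'i' (captured as 'val'); then optionally a digit, then a non-whitespace character, then one or more of the literal 'b'; then one or more of a character in [f-i] (captured as 'tail').
Matches to split on: at [4:11] → 'i2zbbif'.
With a capturing group present, the delimiter's captured portion is kept in the result list.

['7baj', 'i', 'if', 'bii4b0bbibh']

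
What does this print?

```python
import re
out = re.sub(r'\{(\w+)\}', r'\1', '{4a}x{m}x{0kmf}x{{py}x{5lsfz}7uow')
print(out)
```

Matches: at [0:4] → '{4a}'; at [5:8] → '{m}'; at [9:15] → '{0kmf}'; at [17:21] → '{py}'; at [22:29] → '{5lsfz}'.
`\1` in the replacement pulls in group 1's text for each match.

4axmx0kmfx{pyx5lsfz7uow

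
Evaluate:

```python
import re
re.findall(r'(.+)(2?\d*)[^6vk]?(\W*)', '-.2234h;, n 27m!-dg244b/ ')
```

Pattern: one or more of any character (captured); then optionally a literal '2', then zero or more of a digit (captured); then optionally any character except [6vk]; then zero or more of a non-word character (captured).
Walking the string: at [0:25] match '-.2234h;, n 27m!-dg244b/ ', groups = ('-.2234h;, n 27m!-dg244b/ ', '', '').
Multiple groups make `findall` return tuples — one 3-tuple for the one match.

[('-.2234h;, n 27m!-dg244b/ ', '', '')]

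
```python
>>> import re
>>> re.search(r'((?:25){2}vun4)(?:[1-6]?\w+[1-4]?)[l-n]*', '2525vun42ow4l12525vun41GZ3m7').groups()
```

('2525vun4',)

The match spans [0:28] → '2525vun42ow4l12525vun41GZ3m7'.
Captured: group 1 = '2525vun4'.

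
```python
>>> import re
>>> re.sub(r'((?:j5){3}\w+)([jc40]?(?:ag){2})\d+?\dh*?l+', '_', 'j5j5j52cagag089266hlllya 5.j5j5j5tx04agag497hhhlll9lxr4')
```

'_ya 5._9lxr4'

This matches the literal 'j5' repeated 3 times, then one or more of a word character (captured); then optionally one of [jc40], then the literal 'ag' repeated 2 times (captured); then one or more of a digit (lazy); then a digit, then zero or more of a literal 'h' (lazy), then one or more of the literal 'l'.
Matches: at [0:22] → 'j5j5j52cagag089266hlll'; at [27:50] → 'j5j5j5tx04agag497hhhlll'.
`sub` substitutes '_' at each match site.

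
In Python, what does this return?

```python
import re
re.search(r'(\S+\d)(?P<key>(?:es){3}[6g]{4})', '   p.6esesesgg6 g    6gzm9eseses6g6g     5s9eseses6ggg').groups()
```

('6gzm9', 'eseses6g6g')

This matches one or more of a non-whitespace character, then a digit (captured); then the literal 'es' repeated 3 times, then exactly 4 of one of [6g] (captured as 'key').
`search` walks the string left to right and returns the first match it finds.
The match spans [21:36] → '6gzm9eseses6g6g'.
Captured: group 1 = '6gzm9', group 2 = 'eseses6g6g'.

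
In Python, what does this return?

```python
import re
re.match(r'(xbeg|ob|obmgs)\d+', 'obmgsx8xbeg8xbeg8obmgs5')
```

`re.match` won't scan ahead — the pattern has to work from the very first character.
Here the pattern fails at index 0, so the call returns None.

None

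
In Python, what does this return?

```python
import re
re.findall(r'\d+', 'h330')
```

Pattern: one or more of a digit.
Scanning left to right: at [1:4] → '330'.
`findall` yields the raw match text (1 of them) because the pattern has no groups.

['330']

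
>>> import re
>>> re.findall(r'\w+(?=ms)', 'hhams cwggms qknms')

['hha', 'cwgg', 'qkn']

The `(?=…)`/`(?<=…)` assertion just peeks at neighbouring text; it doesn't advance the match position.
Matches: at [0:3] → 'hha'; at [6:10] → 'cwgg'; at [13:16] → 'qkn'.
No capturing groups, so `findall` returns the 3 full match strings.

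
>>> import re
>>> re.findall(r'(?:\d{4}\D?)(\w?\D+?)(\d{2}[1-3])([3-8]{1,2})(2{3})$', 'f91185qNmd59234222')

Pattern: exactly 4 of a digit, then optionally a non-digit (non-capturing group); then optionally a word character, then one or more of a non-digit (lazy) (captured); then exactly 2 of a digit, then a character in [1-3] (captured); then 1 to 2 of a character in [3-8] (captured); then exactly 3 of a literal '2' (captured); then anchored at the end.
Multiple groups make `findall` return tuples — one 4-tuple for the one match.

[('5qNmd', '592', '34', '222')]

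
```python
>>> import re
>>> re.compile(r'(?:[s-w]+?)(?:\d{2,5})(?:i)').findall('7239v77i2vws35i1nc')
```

The pattern matches one or more of a character in [s-w] (lazy) (non-capturing group); then 2 to 5 of a digit (non-capturing group); then a literal 'i' (non-capturing group).
Scanning left to right: at [4:8] → 'v77i'; at [9:15] → 'vws35i'.
Since nothing is captured, `findall` lists the 2 matched substrings directly.

['v77i', 'vws35i']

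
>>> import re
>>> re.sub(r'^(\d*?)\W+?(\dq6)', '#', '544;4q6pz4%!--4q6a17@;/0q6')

'#pz4%!--4q6a17@;/0q6'

Pattern: anchored at the start of the string; then zero or more of a digit (lazy) (captured); then one or more of a non-word character (lazy); then a digit, then the literal 'q6' (captured).
Matches: at [0:7] → '544;4q6'.
`sub` substitutes '#' at each match site.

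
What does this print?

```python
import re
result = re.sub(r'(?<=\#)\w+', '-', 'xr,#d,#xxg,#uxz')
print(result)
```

xr,#-,#-,#-

The `(?=…)`/`(?<=…)` assertion just peeks at neighbouring text; it doesn't advance the match position.
`sub` substitutes '-' at each match site.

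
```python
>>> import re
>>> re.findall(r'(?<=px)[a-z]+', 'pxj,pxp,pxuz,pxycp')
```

['j', 'p', 'uz', 'ycp']

Because the assertion is zero-width, the text it checks is not consumed and won't appear in the result.
Matches: at [2:3] → 'j'; at [6:7] → 'p'; at [10:12] → 'uz'; at [15:18] → 'ycp'.
`findall` yields the raw match text (4 of them) because the pattern has no groups.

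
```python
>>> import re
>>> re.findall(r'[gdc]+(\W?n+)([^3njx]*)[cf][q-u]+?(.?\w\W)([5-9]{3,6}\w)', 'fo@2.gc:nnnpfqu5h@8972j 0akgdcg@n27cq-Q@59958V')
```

Pattern: one or more of one of [gdc]; then optionally a non-word character, then one or more of the literal 'n' (captured); then zero or more of any character except [3njx] (captured); then one of [cf], then one or more of a character in [q-u] (lazy); then optionally any character, then a word character, then a non-word character (captured); then 3 to 6 of a character in [5-9], then a word character (captured).
Multiple groups make `findall` return tuples — one 4-tuple for each match.

[(':nnn', 'p', '5h@', '8972'), ('@n', '27', '-Q@', '59958V')]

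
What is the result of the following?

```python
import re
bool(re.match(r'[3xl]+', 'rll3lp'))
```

Pattern: one or more of one of [3xl].
`match` is anchored at position 0; if the pattern doesn't fit there, it returns None.
Here the string doesn't start with a match, so the call returns None, and `bool(None)` is False.

False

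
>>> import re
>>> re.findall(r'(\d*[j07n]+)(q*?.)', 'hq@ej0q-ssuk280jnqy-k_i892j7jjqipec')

[('j0', 'q'), ('280jn', 'q'), ('892j7jj', 'q')]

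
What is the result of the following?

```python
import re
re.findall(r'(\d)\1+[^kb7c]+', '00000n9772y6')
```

['0', '7']

After group 1 captures some text, `\1` only succeeds where that same text appears again.
`findall` collects group 1 from each match (2 total).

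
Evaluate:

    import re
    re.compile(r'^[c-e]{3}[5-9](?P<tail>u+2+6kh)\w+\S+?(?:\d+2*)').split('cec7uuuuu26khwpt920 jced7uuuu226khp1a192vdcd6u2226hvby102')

This matches anchored at the start of the string; then exactly 3 of a character in [c-e], then a character in [5-9]; then one or more of the literal 'u', then one or more of a literal '2', then the literal '6kh' (captured as 'tail'); then one or more of a word character, then one or more of a non-whitespace character (lazy); then one or more of a digit, then zero or more of a literal '2' (non-capturing group).
Matches to split on: at [0:19] → 'cec7uuuuu26khwpt920'.
Because the pattern has a capturing group, `split` also inserts each captured text between the pieces.

['', 'uuuuu26kh', ' jced7uuuu226khp1a192vdcd6u2226hvby102']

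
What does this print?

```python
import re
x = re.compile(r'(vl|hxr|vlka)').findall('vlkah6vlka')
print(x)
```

['vl', 'vl']

Branches in `(...|...)` are attempted left-to-right; the first branch that allows the whole pattern to succeed is taken.
With a single group, `findall` returns only what that group captured — 2 items.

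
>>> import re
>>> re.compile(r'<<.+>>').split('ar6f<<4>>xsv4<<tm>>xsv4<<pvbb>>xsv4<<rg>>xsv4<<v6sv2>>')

Each match becomes a cut point; 2 segments remain.

['ar6f', '']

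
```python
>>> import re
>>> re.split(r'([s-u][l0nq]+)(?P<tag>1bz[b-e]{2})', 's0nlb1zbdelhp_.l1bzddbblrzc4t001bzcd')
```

['s0nlb1zbdelhp_.l1bzddbblrzc4', 't00', '1bzcd', '']

`re.split` interleaves the captured-group text with the surrounding fragments.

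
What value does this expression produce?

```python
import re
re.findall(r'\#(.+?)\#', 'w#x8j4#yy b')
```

['x8j4']

Because there's exactly one group, `findall` drops the full match and keeps group 1 from the one hit.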